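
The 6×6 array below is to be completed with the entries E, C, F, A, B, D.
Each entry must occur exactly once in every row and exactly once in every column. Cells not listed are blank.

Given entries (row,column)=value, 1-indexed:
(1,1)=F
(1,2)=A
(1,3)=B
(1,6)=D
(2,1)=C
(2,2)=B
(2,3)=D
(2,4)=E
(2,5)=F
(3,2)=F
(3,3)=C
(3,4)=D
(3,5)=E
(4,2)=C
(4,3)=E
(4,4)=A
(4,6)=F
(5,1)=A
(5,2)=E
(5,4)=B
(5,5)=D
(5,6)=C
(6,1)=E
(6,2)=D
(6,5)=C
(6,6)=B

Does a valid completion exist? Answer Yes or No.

Row 1, column 5: row 1 together with column 5 already contain {E, C, F, A, B, D} — every symbol — so nothing can go there. The grid has no valid completion.

No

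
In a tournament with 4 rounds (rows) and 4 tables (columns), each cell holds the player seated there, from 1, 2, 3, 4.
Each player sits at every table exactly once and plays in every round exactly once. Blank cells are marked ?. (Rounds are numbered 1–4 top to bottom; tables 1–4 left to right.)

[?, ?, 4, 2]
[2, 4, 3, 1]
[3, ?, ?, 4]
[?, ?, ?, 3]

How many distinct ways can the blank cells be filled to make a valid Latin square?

2

Round 1, table 1: eliminating its round and table leaves {1}.
Round 1, table 2: eliminating its round and table leaves {1, 3}.
Round 3, table 2: eliminating its round and table leaves {1, 2}.
Round 3, table 3: eliminating its round and table leaves {1, 2}.
Round 4, table 1: eliminating its round and table leaves {1, 4}.
Round 4, table 2: eliminating its round and table leaves {1, 2}.
Round 4, table 3: eliminating its round and table leaves {1, 2}.
Enumerating the assignments across these blanks that avoid any round or table repeat gives 2 completions.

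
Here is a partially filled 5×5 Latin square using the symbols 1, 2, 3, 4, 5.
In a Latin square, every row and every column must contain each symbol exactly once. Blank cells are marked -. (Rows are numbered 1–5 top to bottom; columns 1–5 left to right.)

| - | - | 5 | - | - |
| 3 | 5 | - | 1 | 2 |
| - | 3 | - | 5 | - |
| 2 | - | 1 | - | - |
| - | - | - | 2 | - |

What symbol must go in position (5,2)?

Row 2, column 3: row 2 has {1, 2, 3, 5} and column 3 has {1, 5}, leaving only 4.
Row 3, column 3: row 3 has {3, 5} and column 3 has {1, 4, 5}, leaving only 2.
Row 4, column 2: row 4 has {1, 2} and column 2 has {3, 5}, leaving only 4.
Row 5 already has {2} and column 2 already has {3, 4, 5}, so row 5, column 2 must be 1.

1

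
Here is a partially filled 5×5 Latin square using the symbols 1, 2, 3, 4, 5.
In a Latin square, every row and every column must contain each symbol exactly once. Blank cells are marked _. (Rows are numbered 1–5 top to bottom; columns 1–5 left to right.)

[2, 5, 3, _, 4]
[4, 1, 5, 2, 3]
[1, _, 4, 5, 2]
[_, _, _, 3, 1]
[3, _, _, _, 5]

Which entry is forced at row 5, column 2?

Row 1, column 4: row 1 has {2, 3, 4, 5} and column 4 has {2, 3, 5}, leaving only 1.
Row 3, column 2: row 3 has {1, 2, 4, 5} and column 2 has {1, 5}, leaving only 3.
Row 4, column 1: row 4 has {1, 3} and column 1 has {1, 2, 3, 4}, leaving only 5.
Row 4, column 3: row 4 has {1, 3, 5} and column 3 has {3, 4, 5}, leaving only 2.
Row 4, column 2: row 4 has {1, 2, 3, 5} and column 2 has {1, 3, 5}, leaving only 4.
Row 5 already has {3, 5} and column 2 already has {1, 3, 4, 5}, so row 5, column 2 must be 2.

2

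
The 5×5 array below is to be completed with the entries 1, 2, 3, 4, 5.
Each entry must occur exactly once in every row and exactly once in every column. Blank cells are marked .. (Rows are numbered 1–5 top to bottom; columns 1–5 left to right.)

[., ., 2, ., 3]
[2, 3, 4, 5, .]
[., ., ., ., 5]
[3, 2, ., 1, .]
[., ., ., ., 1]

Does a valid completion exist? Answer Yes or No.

No

Row 2, column 5: row 2 together with column 5 already contain {1, 2, 3, 4, 5} — every symbol — so nothing can go there. The grid has no valid completion.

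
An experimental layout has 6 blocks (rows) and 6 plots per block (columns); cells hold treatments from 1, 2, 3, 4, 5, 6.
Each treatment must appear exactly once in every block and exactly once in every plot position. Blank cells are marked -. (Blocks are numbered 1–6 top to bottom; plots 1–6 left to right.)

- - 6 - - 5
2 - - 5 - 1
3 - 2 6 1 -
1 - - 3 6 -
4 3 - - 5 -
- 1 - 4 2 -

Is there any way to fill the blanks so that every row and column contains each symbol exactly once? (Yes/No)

Block 1, plot 1: block 1 together with plot 1 already contain {1, 2, 3, 4, 5, 6} — every symbol — so nothing can go there. The grid has no valid completion.

No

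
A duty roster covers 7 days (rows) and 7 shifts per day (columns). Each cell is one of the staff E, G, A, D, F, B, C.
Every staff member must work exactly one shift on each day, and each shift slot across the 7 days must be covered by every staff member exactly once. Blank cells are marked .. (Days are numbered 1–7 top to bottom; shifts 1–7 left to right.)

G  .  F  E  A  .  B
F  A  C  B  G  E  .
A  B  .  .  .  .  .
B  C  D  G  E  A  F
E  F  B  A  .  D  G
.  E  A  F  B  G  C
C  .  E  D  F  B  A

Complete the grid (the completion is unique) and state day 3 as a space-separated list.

A B G C D F E

Day 3, shift 3: day 3 has {A, B} and shift 3 has {E, A, D, F, B, C}, leaving only G.
Day 3, shift 4: day 3 has {G, A, B} and shift 4 has {E, G, A, D, F, B}, leaving only C.
Day 3, shift 5: day 3 has {G, A, B, C} and shift 5 has {E, G, A, F, B}, leaving only D.
Day 3, shift 6: day 3 has {G, A, D, B, C} and shift 6 has {E, G, A, D, B}, leaving only F.
Day 3, shift 7: day 3 has {G, A, D, F, B, C} and shift 7 has {G, A, F, B, C}, leaving only E.
So day 3 reads: A B G C D F E.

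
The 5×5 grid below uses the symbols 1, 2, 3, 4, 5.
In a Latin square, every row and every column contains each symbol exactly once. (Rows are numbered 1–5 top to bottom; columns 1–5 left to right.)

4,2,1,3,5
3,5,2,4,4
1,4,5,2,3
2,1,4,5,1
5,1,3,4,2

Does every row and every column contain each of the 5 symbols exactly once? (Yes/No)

Row 2 contains 4 twice (at columns 4 and 5); row 4 is also not a permutation.

No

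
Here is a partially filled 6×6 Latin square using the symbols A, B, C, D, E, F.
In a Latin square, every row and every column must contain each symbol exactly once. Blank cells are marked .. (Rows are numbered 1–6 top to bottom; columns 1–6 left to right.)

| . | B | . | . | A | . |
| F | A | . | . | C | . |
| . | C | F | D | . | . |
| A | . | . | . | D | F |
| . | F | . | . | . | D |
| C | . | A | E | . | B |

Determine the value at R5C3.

Row 2, column 4: row 2 has {A, C, F} and column 4 has {D, E}, leaving only B.
Row 2, column 6: row 2 has {A, B, C, F} and column 6 has {B, D, F}, leaving only E.
Row 1, column 6: row 1 has {A, B} and column 6 has {B, D, E, F}, leaving only C.
Row 1, column 4: row 1 has {A, B, C} and column 4 has {B, D, E}, leaving only F.
Row 2, column 3: row 2 has {A, B, C, E, F} and column 3 has {A, F}, leaving only D.
Row 1, column 3: row 1 has {A, B, C, F} and column 3 has {A, D, F}, leaving only E.
Row 1, column 1: row 1 has {A, B, C, E, F} and column 1 has {A, C, F}, leaving only D.
Row 3, column 6: row 3 has {C, D, F} and column 6 has {B, C, D, E, F}, leaving only A.
Row 4, column 2: row 4 has {A, D, F} and column 2 has {A, B, C, F}, leaving only E.
Row 4, column 4: row 4 has {A, D, E, F} and column 4 has {B, D, E, F}, leaving only C.
Row 4, column 3: row 4 has {A, C, D, E, F} and column 3 has {A, D, E, F}, leaving only B.
Row 5 already has {D, F} and column 3 already has {A, B, D, E, F}, so row 5, column 3 must be C.

C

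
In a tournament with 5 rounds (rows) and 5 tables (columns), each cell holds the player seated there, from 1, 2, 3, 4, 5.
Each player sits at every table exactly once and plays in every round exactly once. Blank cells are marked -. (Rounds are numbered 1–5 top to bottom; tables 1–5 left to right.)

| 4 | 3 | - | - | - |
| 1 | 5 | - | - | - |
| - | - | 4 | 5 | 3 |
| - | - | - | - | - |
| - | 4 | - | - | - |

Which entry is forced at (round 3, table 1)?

Round 3 already has {3, 4, 5} and table 1 already has {1, 4}, so round 3, table 1 must be 2.

2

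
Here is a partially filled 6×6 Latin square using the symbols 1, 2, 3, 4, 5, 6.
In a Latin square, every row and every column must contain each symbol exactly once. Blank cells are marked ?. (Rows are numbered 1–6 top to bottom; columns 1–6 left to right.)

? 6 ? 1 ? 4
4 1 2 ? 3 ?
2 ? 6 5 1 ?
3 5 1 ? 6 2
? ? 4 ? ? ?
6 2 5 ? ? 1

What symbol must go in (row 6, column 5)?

Row 6 already has {1, 2, 5, 6} and column 5 already has {1, 3, 6}, so row 6, column 5 must be 4.

4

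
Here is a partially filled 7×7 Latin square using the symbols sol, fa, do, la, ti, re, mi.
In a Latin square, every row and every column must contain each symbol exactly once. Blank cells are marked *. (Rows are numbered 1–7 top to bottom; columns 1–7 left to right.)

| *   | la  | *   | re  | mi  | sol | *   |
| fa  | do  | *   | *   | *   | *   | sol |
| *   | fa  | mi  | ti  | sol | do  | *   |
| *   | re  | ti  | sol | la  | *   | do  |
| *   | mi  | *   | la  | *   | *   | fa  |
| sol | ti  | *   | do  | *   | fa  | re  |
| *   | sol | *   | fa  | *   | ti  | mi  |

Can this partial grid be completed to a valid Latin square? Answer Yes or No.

Row 6, column 5: row 6 together with column 5 already contain {sol, fa, do, la, ti, re, mi} — every symbol — so nothing can go there. The grid has no valid completion.

No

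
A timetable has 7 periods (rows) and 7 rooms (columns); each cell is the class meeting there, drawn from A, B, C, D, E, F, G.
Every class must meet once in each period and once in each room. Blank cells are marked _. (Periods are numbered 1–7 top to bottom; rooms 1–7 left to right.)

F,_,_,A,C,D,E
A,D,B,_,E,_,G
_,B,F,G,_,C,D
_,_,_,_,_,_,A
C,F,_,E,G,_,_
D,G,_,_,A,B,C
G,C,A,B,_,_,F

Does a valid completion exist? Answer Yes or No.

No

Period 1, room 2: period 1 together with room 2 already contain {A, B, C, D, E, F, G} — every symbol — so nothing can go there. The grid has no valid completion.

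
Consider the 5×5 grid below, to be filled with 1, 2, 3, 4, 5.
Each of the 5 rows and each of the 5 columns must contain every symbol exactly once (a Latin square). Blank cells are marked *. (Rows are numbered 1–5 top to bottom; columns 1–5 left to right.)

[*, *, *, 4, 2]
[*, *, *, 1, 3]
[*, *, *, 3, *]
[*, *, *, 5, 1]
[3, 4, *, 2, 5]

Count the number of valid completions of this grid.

Row 1, column 1: eliminating its row and column leaves {1, 5}.
Row 1, column 2: eliminating its row and column leaves {1, 3, 5}.
Row 1, column 3: eliminating its row and column leaves {1, 3, 5}.
Row 2, column 1: eliminating its row and column leaves {2, 4, 5}.
Row 2, column 2: eliminating its row and column leaves {2, 5}.
Row 2, column 3: eliminating its row and column leaves {2, 4, 5}.
Row 3, column 1: eliminating its row and column leaves {1, 2, 4, 5}.
Row 3, column 2: eliminating its row and column leaves {1, 2, 5}.
Row 3, column 3: eliminating its row and column leaves {1, 2, 4, 5}.
Row 3, column 5: eliminating its row and column leaves {4}.
Row 4, column 1: eliminating its row and column leaves {2, 4}.
Row 4, column 2: eliminating its row and column leaves {2, 3}.
Row 4, column 3: eliminating its row and column leaves {2, 3, 4}.
Row 5, column 3: eliminating its row and column leaves {1}.
Enumerating the assignments across these blanks that avoid any row or column repeat gives 6 completions.

6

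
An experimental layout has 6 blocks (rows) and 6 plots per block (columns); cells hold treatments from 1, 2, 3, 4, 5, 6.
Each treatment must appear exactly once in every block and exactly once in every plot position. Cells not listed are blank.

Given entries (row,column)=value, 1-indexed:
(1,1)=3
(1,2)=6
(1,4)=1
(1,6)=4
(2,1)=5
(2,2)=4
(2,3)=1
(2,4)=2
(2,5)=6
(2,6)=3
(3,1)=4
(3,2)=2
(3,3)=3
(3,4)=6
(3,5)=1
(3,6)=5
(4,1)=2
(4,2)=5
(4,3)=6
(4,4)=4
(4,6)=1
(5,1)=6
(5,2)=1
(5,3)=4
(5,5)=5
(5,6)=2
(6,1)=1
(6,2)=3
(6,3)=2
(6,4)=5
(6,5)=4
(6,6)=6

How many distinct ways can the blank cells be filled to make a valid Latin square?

1

Block 1, plot 3: eliminating its block and plot leaves {5}.
Block 1, plot 5: eliminating its block and plot leaves {2}.
Block 4, plot 5: eliminating its block and plot leaves {3}.
Block 5, plot 4: eliminating its block and plot leaves {3}.
Only one assignment across all blanks avoids any block or plot repeat, giving 1 completion.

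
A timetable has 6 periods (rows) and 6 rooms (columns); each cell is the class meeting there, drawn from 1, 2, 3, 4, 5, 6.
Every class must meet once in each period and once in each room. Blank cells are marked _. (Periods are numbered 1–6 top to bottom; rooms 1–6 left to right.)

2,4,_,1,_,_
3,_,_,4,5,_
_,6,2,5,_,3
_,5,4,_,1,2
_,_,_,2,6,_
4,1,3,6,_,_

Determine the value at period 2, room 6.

Period 1, room 5: period 1 has {1, 2, 4} and room 5 has {1, 5, 6}, leaving only 3.
Period 2, room 2: period 2 has {3, 4, 5} and room 2 has {1, 4, 5, 6}, leaving only 2.
Period 3, room 1: period 3 has {2, 3, 5, 6} and room 1 has {2, 3, 4}, leaving only 1.
Period 3, room 5: period 3 has {1, 2, 3, 5, 6} and room 5 has {1, 3, 5, 6}, leaving only 4.
Period 4, room 1: period 4 has {1, 2, 4, 5} and room 1 has {1, 2, 3, 4}, leaving only 6.
Period 4, room 4: period 4 has {1, 2, 4, 5, 6} and room 4 has {1, 2, 4, 5, 6}, leaving only 3.
Period 5, room 1: period 5 has {2, 6} and room 1 has {1, 2, 3, 4, 6}, leaving only 5.
Period 5, room 2: period 5 has {2, 5, 6} and room 2 has {1, 2, 4, 5, 6}, leaving only 3.
Period 5, room 3: period 5 has {2, 3, 5, 6} and room 3 has {2, 3, 4}, leaving only 1.
Period 2, room 3: period 2 has {2, 3, 4, 5} and room 3 has {1, 2, 3, 4}, leaving only 6.
Period 2 already has {2, 3, 4, 5, 6} and room 6 already has {2, 3}, so period 2, room 6 must be 1.

1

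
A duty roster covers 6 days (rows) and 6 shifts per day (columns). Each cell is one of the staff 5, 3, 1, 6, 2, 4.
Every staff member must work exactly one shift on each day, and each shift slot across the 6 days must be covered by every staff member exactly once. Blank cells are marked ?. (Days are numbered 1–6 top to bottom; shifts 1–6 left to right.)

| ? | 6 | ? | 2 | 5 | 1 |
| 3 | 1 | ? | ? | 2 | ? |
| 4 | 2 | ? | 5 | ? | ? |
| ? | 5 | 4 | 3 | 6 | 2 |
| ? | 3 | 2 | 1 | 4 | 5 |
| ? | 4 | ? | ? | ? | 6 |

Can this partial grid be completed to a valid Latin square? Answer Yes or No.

Day 1, shift 1: day 1 together with shift 1 already contain {5, 3, 1, 6, 2, 4} — every symbol — so nothing can go there. The grid has no valid completion.

No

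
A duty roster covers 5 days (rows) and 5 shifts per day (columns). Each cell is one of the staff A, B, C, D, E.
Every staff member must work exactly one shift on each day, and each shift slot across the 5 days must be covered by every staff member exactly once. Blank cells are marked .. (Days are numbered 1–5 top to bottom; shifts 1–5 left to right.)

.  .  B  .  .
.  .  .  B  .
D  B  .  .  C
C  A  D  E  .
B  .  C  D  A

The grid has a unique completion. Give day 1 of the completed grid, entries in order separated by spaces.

A D B C E

Day 3, shift 4: day 3 has {B, C, D} and shift 4 has {B, D, E}, leaving only A.
Day 1, shift 4: day 1 has {B} and shift 4 has {A, B, D, E}, leaving only C.
Day 3, shift 3: day 3 has {A, B, C, D} and shift 3 has {B, C, D}, leaving only E.
Day 2, shift 3: day 2 has {B} and shift 3 has {B, C, D, E}, leaving only A.
Day 2, shift 1: day 2 has {A, B} and shift 1 has {B, C, D}, leaving only E.
Day 1, shift 1: day 1 has {B, C} and shift 1 has {B, C, D, E}, leaving only A.
Day 2, shift 5: day 2 has {A, B, E} and shift 5 has {A, C}, leaving only D.
Day 1, shift 5: day 1 has {A, B, C} and shift 5 has {A, C, D}, leaving only E.
Day 1, shift 2: day 1 has {A, B, C, E} and shift 2 has {A, B}, leaving only D.
So day 1 reads: A D B C E.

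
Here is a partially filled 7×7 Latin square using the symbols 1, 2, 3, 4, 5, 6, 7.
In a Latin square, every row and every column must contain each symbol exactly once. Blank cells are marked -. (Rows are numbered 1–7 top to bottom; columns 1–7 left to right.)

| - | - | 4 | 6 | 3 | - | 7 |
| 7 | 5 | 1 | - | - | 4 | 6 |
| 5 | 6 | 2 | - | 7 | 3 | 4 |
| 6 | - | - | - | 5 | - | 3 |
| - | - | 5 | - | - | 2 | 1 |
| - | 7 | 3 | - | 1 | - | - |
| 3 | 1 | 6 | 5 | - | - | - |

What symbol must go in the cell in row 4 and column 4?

Row 1, column 2: row 1 has {3, 4, 6, 7} and column 2 has {1, 5, 6, 7}, leaving only 2.
Row 1, column 1: row 1 has {2, 3, 4, 6, 7} and column 1 has {3, 5, 6, 7}, leaving only 1.
Row 1, column 6: row 1 has {1, 2, 3, 4, 6, 7} and column 6 has {2, 3, 4}, leaving only 5.
Row 2, column 5: row 2 has {1, 4, 5, 6, 7} and column 5 has {1, 3, 5, 7}, leaving only 2.
Row 2, column 4: row 2 has {1, 2, 4, 5, 6, 7} and column 4 has {5, 6}, leaving only 3.
Row 3, column 4: row 3 has {2, 3, 4, 5, 6, 7} and column 4 has {3, 5, 6}, leaving only 1.
Row 4, column 2: row 4 has {3, 5, 6} and column 2 has {1, 2, 5, 6, 7}, leaving only 4.
Row 4, column 3: row 4 has {3, 4, 5, 6} and column 3 has {1, 2, 3, 4, 5, 6}, leaving only 7.
Row 4 already has {3, 4, 5, 6, 7} and column 4 already has {1, 3, 5, 6}, so row 4, column 4 must be 2.

2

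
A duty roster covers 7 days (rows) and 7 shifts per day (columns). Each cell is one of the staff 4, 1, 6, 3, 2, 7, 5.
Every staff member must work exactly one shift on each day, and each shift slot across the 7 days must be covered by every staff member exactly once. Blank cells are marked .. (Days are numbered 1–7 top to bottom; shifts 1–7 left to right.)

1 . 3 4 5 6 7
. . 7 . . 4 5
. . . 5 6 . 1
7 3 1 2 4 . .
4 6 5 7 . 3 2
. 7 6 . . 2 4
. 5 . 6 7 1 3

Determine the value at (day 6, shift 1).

5

Day 1, shift 2: day 1 has {4, 1, 6, 3, 7, 5} and shift 2 has {6, 3, 7, 5}, leaving only 2.
Day 2, shift 2: day 2 has {4, 7, 5} and shift 2 has {6, 3, 2, 7, 5}, leaving only 1.
Day 2, shift 4: day 2 has {4, 1, 7, 5} and shift 4 has {4, 6, 2, 7, 5}, leaving only 3.
Day 2, shift 5: day 2 has {4, 1, 3, 7, 5} and shift 5 has {4, 6, 7, 5}, leaving only 2.
Day 2, shift 1: day 2 has {4, 1, 3, 2, 7, 5} and shift 1 has {4, 1, 7}, leaving only 6.
Day 3, shift 2: day 3 has {1, 6, 5} and shift 2 has {1, 6, 3, 2, 7, 5}, leaving only 4.
Day 3, shift 3: day 3 has {4, 1, 6, 5} and shift 3 has {1, 6, 3, 7, 5}, leaving only 2.
Day 3, shift 1: day 3 has {4, 1, 6, 2, 5} and shift 1 has {4, 1, 6, 7}, leaving only 3.
Day 6 already has {4, 6, 2, 7} and shift 1 already has {4, 1, 6, 3, 7}, so day 6, shift 1 must be 5.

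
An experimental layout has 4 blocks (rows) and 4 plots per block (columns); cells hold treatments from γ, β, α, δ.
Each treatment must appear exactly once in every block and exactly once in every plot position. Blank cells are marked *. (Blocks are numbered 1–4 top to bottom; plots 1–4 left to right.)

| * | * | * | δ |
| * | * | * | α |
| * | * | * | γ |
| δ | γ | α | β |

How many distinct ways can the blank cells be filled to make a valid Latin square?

Block 1, plot 1: eliminating its block and plot leaves {γ, β, α}.
Block 1, plot 2: eliminating its block and plot leaves {β, α}.
Block 1, plot 3: eliminating its block and plot leaves {γ, β}.
Block 2, plot 1: eliminating its block and plot leaves {γ, β}.
Block 2, plot 2: eliminating its block and plot leaves {β, δ}.
Block 2, plot 3: eliminating its block and plot leaves {γ, β, δ}.
Block 3, plot 1: eliminating its block and plot leaves {β, α}.
Block 3, plot 2: eliminating its block and plot leaves {β, α, δ}.
Block 3, plot 3: eliminating its block and plot leaves {β, δ}.
Enumerating the assignments across these blanks that avoid any block or plot repeat gives 4 completions.

4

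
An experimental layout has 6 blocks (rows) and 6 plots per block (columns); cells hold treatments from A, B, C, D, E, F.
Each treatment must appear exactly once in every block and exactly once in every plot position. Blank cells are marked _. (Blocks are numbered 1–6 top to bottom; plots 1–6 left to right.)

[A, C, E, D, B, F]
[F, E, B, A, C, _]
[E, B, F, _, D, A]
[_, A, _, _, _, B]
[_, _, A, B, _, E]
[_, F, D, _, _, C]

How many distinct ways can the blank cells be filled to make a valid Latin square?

1

Block 2, plot 6: eliminating its block and plot leaves {D}.
Block 3, plot 4: eliminating its block and plot leaves {C}.
Block 4, plot 1: eliminating its block and plot leaves {C, D}.
Block 4, plot 3: eliminating its block and plot leaves {C}.
Block 4, plot 4: eliminating its block and plot leaves {C, E, F}.
Block 4, plot 5: eliminating its block and plot leaves {E, F}.
Block 5, plot 1: eliminating its block and plot leaves {C, D}.
Block 5, plot 2: eliminating its block and plot leaves {D}.
Block 5, plot 5: eliminating its block and plot leaves {F}.
Block 6, plot 1: eliminating its block and plot leaves {B}.
Block 6, plot 4: eliminating its block and plot leaves {E}.
Block 6, plot 5: eliminating its block and plot leaves {A, E}.
Only one assignment across all blanks avoids any block or plot repeat, giving 1 completion.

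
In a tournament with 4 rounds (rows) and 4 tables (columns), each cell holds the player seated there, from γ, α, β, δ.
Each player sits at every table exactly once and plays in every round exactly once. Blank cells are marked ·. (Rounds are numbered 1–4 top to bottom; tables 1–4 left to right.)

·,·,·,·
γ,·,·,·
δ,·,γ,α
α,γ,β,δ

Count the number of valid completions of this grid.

2

Round 1, table 1: eliminating its round and table leaves {β}.
Round 1, table 2: eliminating its round and table leaves {α, β, δ}.
Round 1, table 3: eliminating its round and table leaves {α, δ}.
Round 1, table 4: eliminating its round and table leaves {γ, β}.
Round 2, table 2: eliminating its round and table leaves {α, β, δ}.
Round 2, table 3: eliminating its round and table leaves {α, δ}.
Round 2, table 4: eliminating its round and table leaves {β}.
Round 3, table 2: eliminating its round and table leaves {β}.
Enumerating the assignments across these blanks that avoid any round or table repeat gives 2 completions.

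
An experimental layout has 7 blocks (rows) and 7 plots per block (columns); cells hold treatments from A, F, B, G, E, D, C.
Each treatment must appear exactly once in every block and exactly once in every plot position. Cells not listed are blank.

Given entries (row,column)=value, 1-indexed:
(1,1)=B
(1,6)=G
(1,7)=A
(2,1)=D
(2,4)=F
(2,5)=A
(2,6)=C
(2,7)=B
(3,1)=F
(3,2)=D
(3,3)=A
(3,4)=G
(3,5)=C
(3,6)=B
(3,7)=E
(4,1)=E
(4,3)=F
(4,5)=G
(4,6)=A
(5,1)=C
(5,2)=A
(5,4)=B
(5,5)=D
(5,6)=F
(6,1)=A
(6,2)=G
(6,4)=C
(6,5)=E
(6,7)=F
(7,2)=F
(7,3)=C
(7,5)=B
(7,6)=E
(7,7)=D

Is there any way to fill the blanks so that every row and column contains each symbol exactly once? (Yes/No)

No block or plot among the givens repeats a symbol, and propagating forced cells runs into no contradiction.
One valid completion exists (for instance, B C D E F G A / D E G F A C B / F D A G C B E / E B F D G A C / C A E B D F G / A G B C E D F / G F C A B E D).

Yes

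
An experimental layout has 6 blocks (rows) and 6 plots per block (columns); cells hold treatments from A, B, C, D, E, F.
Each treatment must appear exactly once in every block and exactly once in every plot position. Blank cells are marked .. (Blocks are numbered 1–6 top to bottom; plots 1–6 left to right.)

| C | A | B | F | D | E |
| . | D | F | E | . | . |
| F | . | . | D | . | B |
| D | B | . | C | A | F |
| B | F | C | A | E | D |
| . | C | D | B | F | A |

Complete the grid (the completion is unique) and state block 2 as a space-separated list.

A D F E B C

Block 2, plot 1: block 2 has {D, E, F} and plot 1 has {B, C, D, F}, leaving only A.
Block 2, plot 6: block 2 has {A, D, E, F} and plot 6 has {A, B, D, E, F}, leaving only C.
Block 2, plot 5: block 2 has {A, C, D, E, F} and plot 5 has {A, D, E, F}, leaving only B.
So block 2 reads: A D F E B C.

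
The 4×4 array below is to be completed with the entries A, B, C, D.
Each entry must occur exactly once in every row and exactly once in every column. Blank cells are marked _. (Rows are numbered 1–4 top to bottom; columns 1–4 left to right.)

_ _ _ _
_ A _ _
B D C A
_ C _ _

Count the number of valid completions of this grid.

Row 1, column 1: eliminating its row and column leaves {A, C, D}.
Row 1, column 2: eliminating its row and column leaves {B}.
Row 1, column 3: eliminating its row and column leaves {A, B, D}.
Row 1, column 4: eliminating its row and column leaves {B, C, D}.
Row 2, column 1: eliminating its row and column leaves {C, D}.
Row 2, column 3: eliminating its row and column leaves {B, D}.
Row 2, column 4: eliminating its row and column leaves {B, C, D}.
Row 4, column 1: eliminating its row and column leaves {A, D}.
Row 4, column 3: eliminating its row and column leaves {A, B, D}.
Row 4, column 4: eliminating its row and column leaves {B, D}.
Enumerating the assignments across these blanks that avoid any row or column repeat gives 4 completions.

4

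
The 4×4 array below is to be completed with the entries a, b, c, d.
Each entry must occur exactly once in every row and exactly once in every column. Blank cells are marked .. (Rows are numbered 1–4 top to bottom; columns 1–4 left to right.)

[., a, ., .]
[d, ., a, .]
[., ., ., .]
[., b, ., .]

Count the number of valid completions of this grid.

Row 1, column 1: eliminating its row and column leaves {b, c}.
Row 1, column 3: eliminating its row and column leaves {b, c, d}.
Row 1, column 4: eliminating its row and column leaves {b, c, d}.
Row 2, column 2: eliminating its row and column leaves {c}.
Row 2, column 4: eliminating its row and column leaves {b, c}.
Row 3, column 1: eliminating its row and column leaves {a, b, c}.
Row 3, column 2: eliminating its row and column leaves {c, d}.
Row 3, column 3: eliminating its row and column leaves {b, c, d}.
Row 3, column 4: eliminating its row and column leaves {a, b, c, d}.
Row 4, column 1: eliminating its row and column leaves {a, c}.
Row 4, column 3: eliminating its row and column leaves {c, d}.
Row 4, column 4: eliminating its row and column leaves {a, c, d}.
Enumerating the assignments across these blanks that avoid any row or column repeat gives 4 completions.

4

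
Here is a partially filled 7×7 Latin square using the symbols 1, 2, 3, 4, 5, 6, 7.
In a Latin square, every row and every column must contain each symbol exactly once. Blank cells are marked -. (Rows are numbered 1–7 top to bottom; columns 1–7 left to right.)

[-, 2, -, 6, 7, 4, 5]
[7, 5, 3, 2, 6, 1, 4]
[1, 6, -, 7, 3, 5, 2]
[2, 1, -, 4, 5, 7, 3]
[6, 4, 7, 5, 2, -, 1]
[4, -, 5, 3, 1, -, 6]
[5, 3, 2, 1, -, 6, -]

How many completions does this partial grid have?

1

Row 1, column 1: eliminating its row and column leaves {3}.
Row 1, column 3: eliminating its row and column leaves {1}.
Row 3, column 3: eliminating its row and column leaves {4}.
Row 4, column 3: eliminating its row and column leaves {6}.
Row 5, column 6: eliminating its row and column leaves {3}.
Row 6, column 2: eliminating its row and column leaves {7}.
Row 6, column 6: eliminating its row and column leaves {2}.
Row 7, column 5: eliminating its row and column leaves {4}.
Row 7, column 7: eliminating its row and column leaves {7}.
Only one assignment across all blanks avoids any row or column repeat, giving 1 completion.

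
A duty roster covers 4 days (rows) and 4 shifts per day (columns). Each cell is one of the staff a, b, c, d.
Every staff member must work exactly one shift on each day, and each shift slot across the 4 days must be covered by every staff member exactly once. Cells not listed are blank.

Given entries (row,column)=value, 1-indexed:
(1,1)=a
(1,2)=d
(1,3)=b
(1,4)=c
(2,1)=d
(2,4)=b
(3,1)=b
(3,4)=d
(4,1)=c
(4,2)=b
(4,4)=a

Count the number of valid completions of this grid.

Day 2, shift 2: eliminating its day and shift leaves {a, c}.
Day 2, shift 3: eliminating its day and shift leaves {a, c}.
Day 3, shift 2: eliminating its day and shift leaves {a, c}.
Day 3, shift 3: eliminating its day and shift leaves {a, c}.
Day 4, shift 3: eliminating its day and shift leaves {d}.
Enumerating the assignments across these blanks that avoid any day or shift repeat gives 2 completions.

2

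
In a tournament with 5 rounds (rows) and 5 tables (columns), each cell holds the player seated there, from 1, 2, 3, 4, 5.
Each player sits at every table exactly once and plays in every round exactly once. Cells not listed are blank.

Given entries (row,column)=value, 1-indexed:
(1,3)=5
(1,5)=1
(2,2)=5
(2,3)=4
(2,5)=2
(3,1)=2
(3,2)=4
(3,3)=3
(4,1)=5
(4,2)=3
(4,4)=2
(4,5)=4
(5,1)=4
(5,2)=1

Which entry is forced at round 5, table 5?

Round 1, table 1: round 1 has {1, 5} and table 1 has {2, 4, 5}, leaving only 3.
Round 1, table 2: round 1 has {1, 3, 5} and table 2 has {1, 3, 4, 5}, leaving only 2.
Round 1, table 4: round 1 has {1, 2, 3, 5} and table 4 has {2}, leaving only 4.
Round 2, table 1: round 2 has {2, 4, 5} and table 1 has {2, 3, 4, 5}, leaving only 1.
Round 2, table 4: round 2 has {1, 2, 4, 5} and table 4 has {2, 4}, leaving only 3.
Round 3, table 5: round 3 has {2, 3, 4} and table 5 has {1, 2, 4}, leaving only 5.
Round 5 already has {1, 4} and table 5 already has {1, 2, 4, 5}, so round 5, table 5 must be 3.

3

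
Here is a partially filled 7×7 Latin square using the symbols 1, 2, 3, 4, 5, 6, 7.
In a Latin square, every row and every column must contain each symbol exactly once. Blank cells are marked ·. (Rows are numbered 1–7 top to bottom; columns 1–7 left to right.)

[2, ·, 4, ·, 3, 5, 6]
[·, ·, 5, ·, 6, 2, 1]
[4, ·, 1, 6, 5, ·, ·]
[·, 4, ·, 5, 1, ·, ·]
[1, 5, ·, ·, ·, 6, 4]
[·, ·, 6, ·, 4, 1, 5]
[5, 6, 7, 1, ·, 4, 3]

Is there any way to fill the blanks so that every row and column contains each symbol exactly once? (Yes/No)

Yes

No row or column among the givens repeats a symbol, and propagating forced cells runs into no contradiction.
One valid completion exists (for instance, 2 1 4 7 3 5 6 / 7 3 5 4 6 2 1 / 4 2 1 6 5 3 7 / 6 4 3 5 1 7 2 / 1 5 2 3 7 6 4 / 3 7 6 2 4 1 5 / 5 6 7 1 2 4 3).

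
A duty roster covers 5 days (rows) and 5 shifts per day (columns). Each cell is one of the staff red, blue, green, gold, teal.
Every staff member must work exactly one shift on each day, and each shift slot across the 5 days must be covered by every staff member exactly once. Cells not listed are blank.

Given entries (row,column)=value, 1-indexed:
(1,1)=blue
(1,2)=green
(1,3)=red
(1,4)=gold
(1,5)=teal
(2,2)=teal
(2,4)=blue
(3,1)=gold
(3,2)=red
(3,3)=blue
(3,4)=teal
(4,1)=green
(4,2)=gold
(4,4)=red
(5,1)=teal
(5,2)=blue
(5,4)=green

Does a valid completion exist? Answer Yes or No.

Yes

No day or shift among the givens repeats a symbol, and propagating forced cells runs into no contradiction.
One valid completion exists (for instance, blue green red gold teal / red teal green blue gold / gold red blue teal green / green gold teal red blue / teal blue gold green red).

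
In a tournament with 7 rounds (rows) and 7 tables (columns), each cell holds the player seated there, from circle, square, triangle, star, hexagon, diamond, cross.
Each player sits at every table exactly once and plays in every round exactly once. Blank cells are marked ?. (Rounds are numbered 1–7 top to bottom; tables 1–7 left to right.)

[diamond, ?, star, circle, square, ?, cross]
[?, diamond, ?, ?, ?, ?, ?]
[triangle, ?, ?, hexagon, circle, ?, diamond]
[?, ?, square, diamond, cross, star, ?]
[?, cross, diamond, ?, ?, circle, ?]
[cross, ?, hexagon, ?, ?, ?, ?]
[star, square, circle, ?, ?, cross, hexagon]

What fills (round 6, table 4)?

Round 3, table 2: round 3 has {circle, triangle, hexagon, diamond} and table 2 has {square, diamond, cross}, leaving only star.
Round 3, table 3: round 3 has {circle, triangle, star, hexagon, diamond} and table 3 has {circle, square, star, hexagon, diamond}, leaving only cross.
Round 2, table 3: round 2 has {diamond} and table 3 has {circle, square, star, hexagon, diamond, cross}, leaving only triangle.
Round 3, table 6: round 3 has {circle, triangle, star, hexagon, diamond, cross} and table 6 has {circle, star, cross}, leaving only square.
Round 2, table 6: round 2 has {triangle, diamond} and table 6 has {circle, square, star, cross}, leaving only hexagon.
Round 1, table 6: round 1 has {circle, square, star, diamond, cross} and table 6 has {circle, square, star, hexagon, cross}, leaving only triangle.
Round 1, table 2: round 1 has {circle, square, triangle, star, diamond, cross} and table 2 has {square, star, diamond, cross}, leaving only hexagon.
Round 2, table 5: round 2 has {triangle, hexagon, diamond} and table 5 has {circle, square, cross}, leaving only star.
Round 6, table 6: round 6 has {hexagon, cross} and table 6 has {circle, square, triangle, star, hexagon, cross}, leaving only diamond.
Round 6, table 5: round 6 has {hexagon, diamond, cross} and table 5 has {circle, square, star, cross}, leaving only triangle.
Round 5, table 5: round 5 has {circle, diamond, cross} and table 5 has {circle, square, triangle, star, cross}, leaving only hexagon.
Round 5, table 1: round 5 has {circle, hexagon, diamond, cross} and table 1 has {triangle, star, diamond, cross}, leaving only square.
Round 2, table 1: round 2 has {triangle, star, hexagon, diamond} and table 1 has {square, triangle, star, diamond, cross}, leaving only circle.
Round 2, table 7: round 2 has {circle, triangle, star, hexagon, diamond} and table 7 has {hexagon, diamond, cross}, leaving only square.
Round 2, table 4: round 2 has {circle, square, triangle, star, hexagon, diamond} and table 4 has {circle, hexagon, diamond}, leaving only cross.
Round 4, table 1: round 4 has {square, star, diamond, cross} and table 1 has {circle, square, triangle, star, diamond, cross}, leaving only hexagon.
Round 6, table 2: round 6 has {triangle, hexagon, diamond, cross} and table 2 has {square, star, hexagon, diamond, cross}, leaving only circle.
Round 4, table 2: round 4 has {square, star, hexagon, diamond, cross} and table 2 has {circle, square, star, hexagon, diamond, cross}, leaving only triangle.
Round 4, table 7: round 4 has {square, triangle, star, hexagon, diamond, cross} and table 7 has {square, hexagon, diamond, cross}, leaving only circle.
Round 6, table 7: round 6 has {circle, triangle, hexagon, diamond, cross} and table 7 has {circle, square, hexagon, diamond, cross}, leaving only star.
Round 6 already has {circle, triangle, star, hexagon, diamond, cross} and table 4 already has {circle, hexagon, diamond, cross}, so round 6, table 4 must be square.

square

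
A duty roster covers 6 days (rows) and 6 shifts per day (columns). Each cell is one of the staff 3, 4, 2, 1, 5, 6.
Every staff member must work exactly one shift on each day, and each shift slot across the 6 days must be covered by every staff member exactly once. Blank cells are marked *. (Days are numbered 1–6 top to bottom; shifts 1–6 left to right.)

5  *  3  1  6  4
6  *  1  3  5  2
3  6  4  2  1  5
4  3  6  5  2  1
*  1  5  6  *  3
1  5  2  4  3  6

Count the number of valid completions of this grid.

1

Day 1, shift 2: eliminating its day and shift leaves {2}.
Day 2, shift 2: eliminating its day and shift leaves {4}.
Day 5, shift 1: eliminating its day and shift leaves {2}.
Day 5, shift 5: eliminating its day and shift leaves {4}.
Only one assignment across all blanks avoids any day or shift repeat, giving 1 completion.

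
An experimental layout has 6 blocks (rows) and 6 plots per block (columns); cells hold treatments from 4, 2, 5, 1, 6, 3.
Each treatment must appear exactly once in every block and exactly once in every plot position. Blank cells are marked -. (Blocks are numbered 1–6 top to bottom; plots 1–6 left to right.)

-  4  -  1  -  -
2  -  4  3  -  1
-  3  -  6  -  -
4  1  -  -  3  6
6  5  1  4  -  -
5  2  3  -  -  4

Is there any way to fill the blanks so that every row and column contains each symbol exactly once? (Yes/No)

No

Block 6, plot 4: block 6 together with plot 4 already contain {4, 2, 5, 1, 6, 3} — every symbol — so nothing can go there. The grid has no valid completion.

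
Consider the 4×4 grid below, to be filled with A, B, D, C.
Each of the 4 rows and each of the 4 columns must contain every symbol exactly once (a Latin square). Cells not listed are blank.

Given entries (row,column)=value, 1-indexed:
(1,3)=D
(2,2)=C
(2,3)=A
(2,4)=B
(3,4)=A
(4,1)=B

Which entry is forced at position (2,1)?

D

Row 2 already has {A, B, C} and column 1 already has {B}, so row 2, column 1 must be D.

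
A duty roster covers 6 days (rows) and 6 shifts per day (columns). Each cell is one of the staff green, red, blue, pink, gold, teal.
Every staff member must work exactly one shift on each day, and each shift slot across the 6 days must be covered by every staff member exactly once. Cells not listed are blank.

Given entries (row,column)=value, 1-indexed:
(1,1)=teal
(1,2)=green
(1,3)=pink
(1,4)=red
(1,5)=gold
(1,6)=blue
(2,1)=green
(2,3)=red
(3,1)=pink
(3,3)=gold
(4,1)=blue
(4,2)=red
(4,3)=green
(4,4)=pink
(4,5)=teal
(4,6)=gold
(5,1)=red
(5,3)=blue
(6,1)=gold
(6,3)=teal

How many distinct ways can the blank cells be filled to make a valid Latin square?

10

Day 2, shift 2: eliminating its day and shift leaves {blue, pink, gold, teal}.
Day 2, shift 4: eliminating its day and shift leaves {blue, gold, teal}.
Day 2, shift 5: eliminating its day and shift leaves {blue, pink}.
Day 2, shift 6: eliminating its day and shift leaves {pink, teal}.
Day 3, shift 2: eliminating its day and shift leaves {blue, teal}.
Day 3, shift 4: eliminating its day and shift leaves {green, blue, teal}.
Day 3, shift 5: eliminating its day and shift leaves {green, red, blue}.
Day 3, shift 6: eliminating its day and shift leaves {green, red, teal}.
Day 5, shift 2: eliminating its day and shift leaves {pink, gold, teal}.
Day 5, shift 4: eliminating its day and shift leaves {green, gold, teal}.
Day 5, shift 5: eliminating its day and shift leaves {green, pink}.
Day 5, shift 6: eliminating its day and shift leaves {green, pink, teal}.
Day 6, shift 2: eliminating its day and shift leaves {blue, pink}.
Day 6, shift 4: eliminating its day and shift leaves {green, blue}.
Day 6, shift 5: eliminating its day and shift leaves {green, red, blue, pink}.
Day 6, shift 6: eliminating its day and shift leaves {green, red, pink}.
Enumerating the assignments across these blanks that avoid any day or shift repeat gives 10 completions.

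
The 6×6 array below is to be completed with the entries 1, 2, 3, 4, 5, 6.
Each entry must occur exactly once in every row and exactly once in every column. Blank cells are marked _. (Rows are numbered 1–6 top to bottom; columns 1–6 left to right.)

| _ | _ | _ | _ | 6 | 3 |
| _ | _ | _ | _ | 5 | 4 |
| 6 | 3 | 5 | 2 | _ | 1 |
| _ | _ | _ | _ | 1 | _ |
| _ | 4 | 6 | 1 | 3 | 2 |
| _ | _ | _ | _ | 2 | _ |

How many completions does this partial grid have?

Row 1, column 1: eliminating its row and column leaves {1, 2, 4, 5}.
Row 1, column 2: eliminating its row and column leaves {1, 2, 5}.
Row 1, column 3: eliminating its row and column leaves {1, 2, 4}.
Row 1, column 4: eliminating its row and column leaves {4, 5}.
Row 2, column 1: eliminating its row and column leaves {1, 2, 3}.
Row 2, column 2: eliminating its row and column leaves {1, 2, 6}.
Row 2, column 3: eliminating its row and column leaves {1, 2, 3}.
Row 2, column 4: eliminating its row and column leaves {3, 6}.
Row 3, column 5: eliminating its row and column leaves {4}.
Row 4, column 1: eliminating its row and column leaves {2, 3, 4, 5}.
Row 4, column 2: eliminating its row and column leaves {2, 5, 6}.
Row 4, column 3: eliminating its row and column leaves {2, 3, 4}.
Row 4, column 4: eliminating its row and column leaves {3, 4, 5, 6}.
Row 4, column 6: eliminating its row and column leaves {5, 6}.
Row 5, column 1: eliminating its row and column leaves {5}.
Row 6, column 1: eliminating its row and column leaves {1, 3, 4, 5}.
Row 6, column 2: eliminating its row and column leaves {1, 5, 6}.
Row 6, column 3: eliminating its row and column leaves {1, 3, 4}.
Row 6, column 4: eliminating its row and column leaves {3, 4, 5, 6}.
Row 6, column 6: eliminating its row and column leaves {5, 6}.
Enumerating the assignments across these blanks that avoid any row or column repeat gives 40 completions.

40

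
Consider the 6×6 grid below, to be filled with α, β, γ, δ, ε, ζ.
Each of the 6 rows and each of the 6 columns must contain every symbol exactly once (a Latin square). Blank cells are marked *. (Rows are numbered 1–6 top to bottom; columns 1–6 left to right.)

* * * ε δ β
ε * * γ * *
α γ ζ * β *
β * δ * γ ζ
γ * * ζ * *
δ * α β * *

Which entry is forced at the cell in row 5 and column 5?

Row 1, column 1: row 1 has {β, δ, ε} and column 1 has {α, β, γ, δ, ε}, leaving only ζ.
Row 1, column 2: row 1 has {β, δ, ε, ζ} and column 2 has {γ}, leaving only α.
Row 1, column 3: row 1 has {α, β, δ, ε, ζ} and column 3 has {α, δ, ζ}, leaving only γ.
Row 2, column 3: row 2 has {γ, ε} and column 3 has {α, γ, δ, ζ}, leaving only β.
Row 3, column 4: row 3 has {α, β, γ, ζ} and column 4 has {β, γ, ε, ζ}, leaving only δ.
Row 3, column 6: row 3 has {α, β, γ, δ, ζ} and column 6 has {β, ζ}, leaving only ε.
Row 4, column 2: row 4 has {β, γ, δ, ζ} and column 2 has {α, γ}, leaving only ε.
Row 4, column 4: row 4 has {β, γ, δ, ε, ζ} and column 4 has {β, γ, δ, ε, ζ}, leaving only α.
Row 5, column 3: row 5 has {γ, ζ} and column 3 has {α, β, γ, δ, ζ}, leaving only ε.
Row 5 already has {γ, ε, ζ} and column 5 already has {β, γ, δ}, so row 5, column 5 must be α.

α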